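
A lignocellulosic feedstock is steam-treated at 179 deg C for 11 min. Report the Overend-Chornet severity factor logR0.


logR0 = log10(t * exp((T - 100) / 14.75))
= log10(11 * exp((179 - 100) / 14.75))
= 3.3674

3.3674


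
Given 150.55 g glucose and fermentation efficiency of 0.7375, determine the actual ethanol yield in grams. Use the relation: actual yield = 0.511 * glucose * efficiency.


Actual ethanol: m = 0.511 * 150.55 * 0.7375
m = 56.7366 g

56.7366 g


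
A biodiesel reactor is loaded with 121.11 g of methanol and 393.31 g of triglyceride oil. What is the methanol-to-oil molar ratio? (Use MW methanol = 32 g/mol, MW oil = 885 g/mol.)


Molar ratio = n_MeOH / n_oil = (MeOH/32) / (oil/885) = (MeOH * 885) / (32 * oil)
= (121.11 * 885) / (32 * 393.31)
= 8.5161

8.5161


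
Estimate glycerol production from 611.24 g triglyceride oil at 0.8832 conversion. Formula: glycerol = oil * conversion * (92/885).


glycerol = oil * conv * (92/885)
= 611.24 * 0.8832 * 92 / 885
= 56.1197 g

56.1197 g


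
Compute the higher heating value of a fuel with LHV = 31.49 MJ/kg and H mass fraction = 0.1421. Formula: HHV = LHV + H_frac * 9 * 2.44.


HHV = LHV + H_frac * 9 * 2.44
= 31.49 + 0.1421 * 9 * 2.44
= 34.6105 MJ/kg

34.6105 MJ/kg


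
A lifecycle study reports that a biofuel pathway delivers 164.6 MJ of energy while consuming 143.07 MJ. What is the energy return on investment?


EROI = E_out / E_in
= 164.6 / 143.07
= 1.1505

1.1505


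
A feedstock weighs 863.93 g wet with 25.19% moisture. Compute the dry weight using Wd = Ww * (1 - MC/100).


Wd = Ww * (1 - MC/100)
= 863.93 * (1 - 25.19/100)
= 646.3060 g

646.3060 g


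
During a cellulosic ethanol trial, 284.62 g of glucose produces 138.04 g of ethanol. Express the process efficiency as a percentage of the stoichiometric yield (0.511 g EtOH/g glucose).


Fermentation efficiency = (actual / (0.511 * glucose)) * 100
= (138.04 / (0.511 * 284.62)) * 100
= 94.9115%

94.9115%


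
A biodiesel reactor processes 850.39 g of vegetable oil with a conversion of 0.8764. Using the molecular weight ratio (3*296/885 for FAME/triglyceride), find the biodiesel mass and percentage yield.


m_FAME = oil * conv * (3 * 296 / 885) = oil * conv * (888/885)
= 850.39 * 0.8764 * 888 / 885
= 747.8082 g
Y = m_FAME / oil * 100 = conv * (888/885) * 100
= 0.8764 * 888 / 885 * 100
= 87.94%

747.8082 g FAME; Y = 87.94%


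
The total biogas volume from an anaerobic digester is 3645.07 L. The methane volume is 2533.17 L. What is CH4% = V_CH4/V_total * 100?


CH4% = V_CH4 / V_total * 100
= 2533.17 / 3645.07 * 100
= 69.4958%

69.4958%


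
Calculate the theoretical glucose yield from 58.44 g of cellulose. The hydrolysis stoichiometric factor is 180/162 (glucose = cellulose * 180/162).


glucose = cellulose * 180/162
= 58.44 * 180/162
= 64.9333 g

64.9333 g


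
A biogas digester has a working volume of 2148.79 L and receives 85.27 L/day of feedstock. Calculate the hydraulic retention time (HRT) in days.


HRT = V / Q
= 2148.79 / 85.27
= 25.1998 days

25.1998 days


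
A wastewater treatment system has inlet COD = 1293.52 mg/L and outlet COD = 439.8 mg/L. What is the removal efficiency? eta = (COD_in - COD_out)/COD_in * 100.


eta = (COD_in - COD_out) / COD_in * 100
= (1293.52 - 439.8) / 1293.52 * 100
= 65.9998%

65.9998%


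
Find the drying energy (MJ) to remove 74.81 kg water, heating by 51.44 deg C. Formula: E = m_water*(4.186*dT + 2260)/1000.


E = m_water * (4.186 * dT + 2260) / 1000
= 74.81 * (4.186 * 51.44 + 2260) / 1000
= 185.1793 MJ

185.1793 MJ


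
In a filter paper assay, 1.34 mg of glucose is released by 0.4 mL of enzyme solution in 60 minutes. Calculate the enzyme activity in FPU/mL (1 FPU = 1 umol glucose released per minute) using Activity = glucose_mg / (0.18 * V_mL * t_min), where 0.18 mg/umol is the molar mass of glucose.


Activity = glucose_mg / (0.18 mg/umol * V_mL * t_min)
= 1.34 / (0.18 * 0.4 * 60)
= 0.3102 FPU/mL

0.3102 FPU/mL


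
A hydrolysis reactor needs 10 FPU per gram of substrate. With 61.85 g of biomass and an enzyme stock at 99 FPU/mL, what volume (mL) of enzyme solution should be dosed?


V = dosage * m_sub / activity
V = 10 * 61.85 / 99
V = 6.2475 mL

6.2475 mL


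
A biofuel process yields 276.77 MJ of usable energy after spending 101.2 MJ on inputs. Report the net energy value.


NEV = E_out - E_in
= 276.77 - 101.2
= 175.5700 MJ

175.5700 MJ


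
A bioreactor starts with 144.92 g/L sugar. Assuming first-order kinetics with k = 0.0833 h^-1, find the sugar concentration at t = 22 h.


S = S0 * exp(-k * t)
S = 144.92 * exp(-0.0833 * 22)
S = 23.1868 g/L

23.1868 g/L


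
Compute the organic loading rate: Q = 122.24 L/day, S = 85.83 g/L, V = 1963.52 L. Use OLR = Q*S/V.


OLR = Q * S / V
= 122.24 * 85.83 / 1963.52
= 5.3434 g/L/day

5.3434 g/L/day


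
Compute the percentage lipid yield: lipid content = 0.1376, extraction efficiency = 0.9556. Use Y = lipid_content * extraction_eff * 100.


Y = lipid_content * extraction_eff * 100
= 0.1376 * 0.9556 * 100
= 13.1491%

13.1491%


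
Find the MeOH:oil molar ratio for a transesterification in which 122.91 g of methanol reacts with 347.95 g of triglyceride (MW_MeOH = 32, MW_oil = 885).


Molar ratio = n_MeOH / n_oil = (MeOH/32) / (oil/885) = (MeOH * 885) / (32 * oil)
= (122.91 * 885) / (32 * 347.95)
= 9.7693

9.7693


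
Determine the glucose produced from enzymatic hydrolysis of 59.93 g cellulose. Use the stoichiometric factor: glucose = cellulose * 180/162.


glucose = cellulose * 180/162
= 59.93 * 180/162
= 66.5889 g

66.5889 g


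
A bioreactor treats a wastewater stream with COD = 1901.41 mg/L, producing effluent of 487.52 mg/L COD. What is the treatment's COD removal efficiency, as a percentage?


eta = (COD_in - COD_out) / COD_in * 100
= (1901.41 - 487.52) / 1901.41 * 100
= 74.3601%

74.3601%


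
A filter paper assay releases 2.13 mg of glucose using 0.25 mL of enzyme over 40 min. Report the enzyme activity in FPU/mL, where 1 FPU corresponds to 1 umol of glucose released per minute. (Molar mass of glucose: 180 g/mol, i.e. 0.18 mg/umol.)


Activity = glucose_mg / (0.18 mg/umol * V_mL * t_min)
= 2.13 / (0.18 * 0.25 * 40)
= 1.1833 FPU/mL

1.1833 FPU/mL


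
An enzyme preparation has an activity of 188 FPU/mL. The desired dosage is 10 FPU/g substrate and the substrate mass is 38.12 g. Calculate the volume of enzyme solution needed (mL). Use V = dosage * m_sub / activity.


V = dosage * m_sub / activity
V = 10 * 38.12 / 188
V = 2.0277 mL

2.0277 mL


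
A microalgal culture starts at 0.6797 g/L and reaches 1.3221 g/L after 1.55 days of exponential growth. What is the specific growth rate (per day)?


mu = ln(X2/X1) / dt
= ln(1.3221/0.6797) / 1.55
= 0.4292 per day

0.4292 per day


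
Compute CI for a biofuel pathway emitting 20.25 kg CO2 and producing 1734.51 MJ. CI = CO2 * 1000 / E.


CI = CO2 * 1000 / E
= 20.25 * 1000 / 1734.51
= 11.6748 g CO2/MJ

11.6748 g CO2/MJ


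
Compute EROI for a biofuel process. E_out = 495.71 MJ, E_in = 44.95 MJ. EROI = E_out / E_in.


EROI = E_out / E_in
= 495.71 / 44.95
= 11.0280

11.0280


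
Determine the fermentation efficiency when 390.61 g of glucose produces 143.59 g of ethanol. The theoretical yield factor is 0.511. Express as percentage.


Fermentation efficiency = (actual / (0.511 * glucose)) * 100
= (143.59 / (0.511 * 390.61)) * 100
= 71.9383%

71.9383%


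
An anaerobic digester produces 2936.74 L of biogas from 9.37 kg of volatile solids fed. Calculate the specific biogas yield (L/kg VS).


Y = V / VS
= 2936.74 / 9.37
= 313.4194 L/kg VS

313.4194 L/kg VS


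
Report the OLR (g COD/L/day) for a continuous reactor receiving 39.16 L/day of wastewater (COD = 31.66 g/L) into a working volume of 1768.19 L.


OLR = Q * S / V
= 39.16 * 31.66 / 1768.19
= 0.7012 g/L/day

0.7012 g/L/day


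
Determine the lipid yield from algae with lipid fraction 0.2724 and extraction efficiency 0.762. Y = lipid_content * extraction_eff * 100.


Y = lipid_content * extraction_eff * 100
= 0.2724 * 0.762 * 100
= 20.7569%

20.7569%


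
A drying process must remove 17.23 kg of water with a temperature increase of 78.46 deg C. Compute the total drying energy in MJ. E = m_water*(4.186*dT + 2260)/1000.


E = m_water * (4.186 * dT + 2260) / 1000
= 17.23 * (4.186 * 78.46 + 2260) / 1000
= 44.5987 MJ

44.5987 MJ


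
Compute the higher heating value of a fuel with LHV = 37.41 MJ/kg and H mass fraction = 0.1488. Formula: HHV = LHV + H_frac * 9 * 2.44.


HHV = LHV + H_frac * 9 * 2.44
= 37.41 + 0.1488 * 9 * 2.44
= 40.6776 MJ/kg

40.6776 MJ/kg


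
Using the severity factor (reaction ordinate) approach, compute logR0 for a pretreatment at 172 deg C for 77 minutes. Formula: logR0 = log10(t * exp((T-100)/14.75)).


logR0 = log10(t * exp((T - 100) / 14.75))
= log10(77 * exp((172 - 100) / 14.75))
= 4.0064

4.0064


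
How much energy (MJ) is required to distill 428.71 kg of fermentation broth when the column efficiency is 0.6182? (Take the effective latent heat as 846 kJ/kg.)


E = m * 846 / (eta * 1000)
= 428.71 * 846 / (0.6182 * 1000)
= 586.6850 MJ

586.6850 MJ


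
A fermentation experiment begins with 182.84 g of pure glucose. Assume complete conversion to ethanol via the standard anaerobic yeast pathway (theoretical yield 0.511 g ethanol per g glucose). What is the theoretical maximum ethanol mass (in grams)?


Theoretical ethanol yield: m_EtOH = 0.511 * m_glucose
m_EtOH = 0.511 * 182.84 = 93.4312 g

93.4312 g


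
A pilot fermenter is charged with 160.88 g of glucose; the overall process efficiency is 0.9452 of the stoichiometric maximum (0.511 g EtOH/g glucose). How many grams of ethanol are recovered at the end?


Actual ethanol: m = 0.511 * 160.88 * 0.9452
m = 77.7046 g

77.7046 g


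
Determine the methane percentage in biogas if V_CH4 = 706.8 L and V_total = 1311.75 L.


CH4% = V_CH4 / V_total * 100
= 706.8 / 1311.75 * 100
= 53.8822%

53.8822%


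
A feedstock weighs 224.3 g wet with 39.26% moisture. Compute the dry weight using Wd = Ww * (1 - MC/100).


Wd = Ww * (1 - MC/100)
= 224.3 * (1 - 39.26/100)
= 136.2398 g

136.2398 g


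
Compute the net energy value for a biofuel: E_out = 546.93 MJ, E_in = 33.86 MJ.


NEV = E_out - E_in
= 546.93 - 33.86
= 513.0700 MJ

513.0700 MJ


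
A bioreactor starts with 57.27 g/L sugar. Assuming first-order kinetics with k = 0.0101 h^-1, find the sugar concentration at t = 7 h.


S = S0 * exp(-k * t)
S = 57.27 * exp(-0.0101 * 7)
S = 53.3608 g/L

53.3608 g/L


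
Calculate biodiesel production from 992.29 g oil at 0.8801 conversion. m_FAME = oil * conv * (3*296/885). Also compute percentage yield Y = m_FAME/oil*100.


m_FAME = oil * conv * (3 * 296 / 885) = oil * conv * (888/885)
= 992.29 * 0.8801 * 888 / 885
= 876.2748 g
Y = m_FAME / oil * 100 = conv * (888/885) * 100
= 0.8801 * 888 / 885 * 100
= 88.31%

876.2748 g FAME; Y = 88.31%


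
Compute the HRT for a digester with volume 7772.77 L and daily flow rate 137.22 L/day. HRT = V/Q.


HRT = V / Q
= 7772.77 / 137.22
= 56.6446 days

56.6446 days


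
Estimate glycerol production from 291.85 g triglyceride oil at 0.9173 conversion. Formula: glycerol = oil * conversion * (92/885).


glycerol = oil * conv * (92/885)
= 291.85 * 0.9173 * 92 / 885
= 27.8302 g

27.8302 g


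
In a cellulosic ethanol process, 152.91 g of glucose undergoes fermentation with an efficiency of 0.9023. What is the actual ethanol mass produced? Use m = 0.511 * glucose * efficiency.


Actual ethanol: m = 0.511 * 152.91 * 0.9023
m = 70.5030 g

70.5030 g


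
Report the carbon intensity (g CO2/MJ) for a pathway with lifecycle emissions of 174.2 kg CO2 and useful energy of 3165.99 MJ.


CI = CO2 * 1000 / E
= 174.2 * 1000 / 3165.99
= 55.0223 g CO2/MJ

55.0223 g CO2/MJ


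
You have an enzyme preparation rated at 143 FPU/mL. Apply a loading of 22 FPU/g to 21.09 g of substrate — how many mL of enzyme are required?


V = dosage * m_sub / activity
V = 22 * 21.09 / 143
V = 3.2446 mL

3.2446 mL


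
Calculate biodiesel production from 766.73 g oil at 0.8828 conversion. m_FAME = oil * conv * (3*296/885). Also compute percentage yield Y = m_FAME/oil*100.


m_FAME = oil * conv * (3 * 296 / 885) = oil * conv * (888/885)
= 766.73 * 0.8828 * 888 / 885
= 679.1637 g
Y = m_FAME / oil * 100 = conv * (888/885) * 100
= 0.8828 * 888 / 885 * 100
= 88.58%

679.1637 g FAME; Y = 88.58%


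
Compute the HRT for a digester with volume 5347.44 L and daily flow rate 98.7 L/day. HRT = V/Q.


HRT = V / Q
= 5347.44 / 98.7
= 54.1787 days

54.1787 days


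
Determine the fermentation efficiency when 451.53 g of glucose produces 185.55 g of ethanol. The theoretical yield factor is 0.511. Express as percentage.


Fermentation efficiency = (actual / (0.511 * glucose)) * 100
= (185.55 / (0.511 * 451.53)) * 100
= 80.4180%

80.4180%


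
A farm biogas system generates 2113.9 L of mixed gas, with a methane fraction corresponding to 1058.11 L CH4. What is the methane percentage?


CH4% = V_CH4 / V_total * 100
= 1058.11 / 2113.9 * 100
= 50.0549%

50.0549%


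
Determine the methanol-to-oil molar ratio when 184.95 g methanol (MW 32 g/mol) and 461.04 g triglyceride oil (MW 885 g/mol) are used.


Molar ratio = n_MeOH / n_oil = (MeOH/32) / (oil/885) = (MeOH * 885) / (32 * oil)
= (184.95 * 885) / (32 * 461.04)
= 11.0945

11.0945


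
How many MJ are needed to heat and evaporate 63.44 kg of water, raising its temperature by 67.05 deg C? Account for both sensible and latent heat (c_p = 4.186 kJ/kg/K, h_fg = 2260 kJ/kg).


E = m_water * (4.186 * dT + 2260) / 1000
= 63.44 * (4.186 * 67.05 + 2260) / 1000
= 161.1802 MJ

161.1802 MJ


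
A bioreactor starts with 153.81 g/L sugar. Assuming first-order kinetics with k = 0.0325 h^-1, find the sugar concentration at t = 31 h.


S = S0 * exp(-k * t)
S = 153.81 * exp(-0.0325 * 31)
S = 56.1607 g/L

56.1607 g/L


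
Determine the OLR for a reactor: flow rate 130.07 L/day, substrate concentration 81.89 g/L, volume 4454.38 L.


OLR = Q * S / V
= 130.07 * 81.89 / 4454.38
= 2.3912 g/L/day

2.3912 g/L/day


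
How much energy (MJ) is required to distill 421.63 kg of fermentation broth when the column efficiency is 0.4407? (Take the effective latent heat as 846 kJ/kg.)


E = m * 846 / (eta * 1000)
= 421.63 * 846 / (0.4407 * 1000)
= 809.3918 MJ

809.3918 MJ


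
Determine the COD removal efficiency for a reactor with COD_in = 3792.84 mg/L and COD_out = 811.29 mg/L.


eta = (COD_in - COD_out) / COD_in * 100
= (3792.84 - 811.29) / 3792.84 * 100
= 78.6100%

78.6100%


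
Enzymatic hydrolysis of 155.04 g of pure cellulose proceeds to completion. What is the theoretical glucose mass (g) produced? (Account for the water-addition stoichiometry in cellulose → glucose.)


glucose = cellulose * 180/162
= 155.04 * 180/162
= 172.2667 g

172.2667 g


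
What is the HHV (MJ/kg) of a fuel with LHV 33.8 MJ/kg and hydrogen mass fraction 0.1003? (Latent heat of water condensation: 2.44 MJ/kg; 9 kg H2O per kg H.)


HHV = LHV + H_frac * 9 * 2.44
= 33.8 + 0.1003 * 9 * 2.44
= 36.0026 MJ/kg

36.0026 MJ/kg


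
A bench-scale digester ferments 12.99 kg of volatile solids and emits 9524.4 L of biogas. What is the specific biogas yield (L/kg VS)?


Y = V / VS
= 9524.4 / 12.99
= 733.2102 L/kg VS

733.2102 L/kg VS


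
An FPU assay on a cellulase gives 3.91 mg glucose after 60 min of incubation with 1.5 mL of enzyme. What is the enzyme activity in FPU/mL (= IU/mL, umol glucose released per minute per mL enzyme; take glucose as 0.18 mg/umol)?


Activity = glucose_mg / (0.18 mg/umol * V_mL * t_min)
= 3.91 / (0.18 * 1.5 * 60)
= 0.2414 FPU/mL

0.2414 FPU/mL


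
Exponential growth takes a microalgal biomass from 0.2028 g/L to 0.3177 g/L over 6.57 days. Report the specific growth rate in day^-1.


mu = ln(X2/X1) / dt
= ln(0.3177/0.2028) / 6.57
= 0.0683 per day

0.0683 per day


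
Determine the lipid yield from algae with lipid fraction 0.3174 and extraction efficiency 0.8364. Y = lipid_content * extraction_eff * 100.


Y = lipid_content * extraction_eff * 100
= 0.3174 * 0.8364 * 100
= 26.5473%

26.5473%


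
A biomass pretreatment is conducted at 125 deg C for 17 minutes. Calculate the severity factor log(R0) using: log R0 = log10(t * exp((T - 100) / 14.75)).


logR0 = log10(t * exp((T - 100) / 14.75))
= log10(17 * exp((125 - 100) / 14.75))
= 1.9665

1.9665


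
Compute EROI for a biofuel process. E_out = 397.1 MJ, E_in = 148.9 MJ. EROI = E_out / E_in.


EROI = E_out / E_in
= 397.1 / 148.9
= 2.6669

2.6669


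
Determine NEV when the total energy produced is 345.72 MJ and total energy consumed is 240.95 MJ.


NEV = E_out - E_in
= 345.72 - 240.95
= 104.7700 MJ

104.7700 MJ


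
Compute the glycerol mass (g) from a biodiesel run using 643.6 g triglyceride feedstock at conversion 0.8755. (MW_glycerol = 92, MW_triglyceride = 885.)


glycerol = oil * conv * (92/885)
= 643.6 * 0.8755 * 92 / 885
= 58.5756 g

58.5756 g


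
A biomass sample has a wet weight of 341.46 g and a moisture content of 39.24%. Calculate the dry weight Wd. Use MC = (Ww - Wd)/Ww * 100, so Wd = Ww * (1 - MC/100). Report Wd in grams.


Wd = Ww * (1 - MC/100)
= 341.46 * (1 - 39.24/100)
= 207.4711 g

207.4711 g


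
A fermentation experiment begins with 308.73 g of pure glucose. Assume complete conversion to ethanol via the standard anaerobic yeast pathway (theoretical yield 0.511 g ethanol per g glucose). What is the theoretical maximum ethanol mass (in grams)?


Theoretical ethanol yield: m_EtOH = 0.511 * m_glucose
m_EtOH = 0.511 * 308.73 = 157.7610 g

157.7610 g


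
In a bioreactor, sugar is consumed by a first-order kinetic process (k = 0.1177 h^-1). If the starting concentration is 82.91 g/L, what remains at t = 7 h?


S = S0 * exp(-k * t)
S = 82.91 * exp(-0.1177 * 7)
S = 36.3741 g/L

36.3741 g/L


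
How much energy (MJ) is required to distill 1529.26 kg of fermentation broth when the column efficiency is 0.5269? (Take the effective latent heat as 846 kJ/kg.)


E = m * 846 / (eta * 1000)
= 1529.26 * 846 / (0.5269 * 1000)
= 2455.4070 MJ

2455.4070 MJ


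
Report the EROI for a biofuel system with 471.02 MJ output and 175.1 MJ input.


EROI = E_out / E_in
= 471.02 / 175.1
= 2.6900

2.6900


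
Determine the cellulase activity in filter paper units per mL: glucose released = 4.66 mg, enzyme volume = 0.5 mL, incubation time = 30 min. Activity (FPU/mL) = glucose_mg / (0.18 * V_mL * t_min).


Activity = glucose_mg / (0.18 mg/umol * V_mL * t_min)
= 4.66 / (0.18 * 0.5 * 30)
= 1.7259 FPU/mL

1.7259 FPU/mL


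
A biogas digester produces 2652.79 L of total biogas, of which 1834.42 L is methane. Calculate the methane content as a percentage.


CH4% = V_CH4 / V_total * 100
= 1834.42 / 2652.79 * 100
= 69.1506%

69.1506%


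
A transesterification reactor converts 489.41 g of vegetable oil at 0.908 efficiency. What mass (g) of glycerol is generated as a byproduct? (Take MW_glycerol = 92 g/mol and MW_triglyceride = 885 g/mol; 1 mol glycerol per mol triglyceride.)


glycerol = oil * conv * (92/885)
= 489.41 * 0.908 * 92 / 885
= 46.1959 g

46.1959 g


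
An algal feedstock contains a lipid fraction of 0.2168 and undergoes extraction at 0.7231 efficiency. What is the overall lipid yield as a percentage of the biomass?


Y = lipid_content * extraction_eff * 100
= 0.2168 * 0.7231 * 100
= 15.6768%

15.6768%


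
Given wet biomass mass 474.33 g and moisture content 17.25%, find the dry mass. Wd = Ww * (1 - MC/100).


Wd = Ww * (1 - MC/100)
= 474.33 * (1 - 17.25/100)
= 392.5081 g

392.5081 g


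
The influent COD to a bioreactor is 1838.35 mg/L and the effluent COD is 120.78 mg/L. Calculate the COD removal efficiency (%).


eta = (COD_in - COD_out) / COD_in * 100
= (1838.35 - 120.78) / 1838.35 * 100
= 93.4300%

93.4300%


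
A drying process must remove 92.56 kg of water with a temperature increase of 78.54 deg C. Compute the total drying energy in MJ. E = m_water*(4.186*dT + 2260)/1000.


E = m_water * (4.186 * dT + 2260) / 1000
= 92.56 * (4.186 * 78.54 + 2260) / 1000
= 239.6164 MJ

239.6164 MJ


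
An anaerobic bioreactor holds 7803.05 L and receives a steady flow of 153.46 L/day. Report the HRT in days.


HRT = V / Q
= 7803.05 / 153.46
= 50.8475 days

50.8475 days


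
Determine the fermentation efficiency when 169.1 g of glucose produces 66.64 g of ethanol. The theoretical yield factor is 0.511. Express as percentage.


Fermentation efficiency = (actual / (0.511 * glucose)) * 100
= (66.64 / (0.511 * 169.1)) * 100
= 77.1206%

77.1206%


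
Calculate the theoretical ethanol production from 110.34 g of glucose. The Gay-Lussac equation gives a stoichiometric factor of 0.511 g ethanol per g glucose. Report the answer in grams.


Theoretical ethanol yield: m_EtOH = 0.511 * m_glucose
m_EtOH = 0.511 * 110.34 = 56.3837 g

56.3837 g


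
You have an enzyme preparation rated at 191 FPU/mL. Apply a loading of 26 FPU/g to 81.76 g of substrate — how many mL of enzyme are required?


V = dosage * m_sub / activity
V = 26 * 81.76 / 191
V = 11.1296 mL

11.1296 mL


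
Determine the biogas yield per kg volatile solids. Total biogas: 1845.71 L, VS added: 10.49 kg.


Y = V / VS
= 1845.71 / 10.49
= 175.9495 L/kg VS

175.9495 L/kg VS


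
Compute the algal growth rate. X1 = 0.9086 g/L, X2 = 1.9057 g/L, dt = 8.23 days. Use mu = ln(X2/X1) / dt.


mu = ln(X2/X1) / dt
= ln(1.9057/0.9086) / 8.23
= 0.0900 per day

0.0900 per day


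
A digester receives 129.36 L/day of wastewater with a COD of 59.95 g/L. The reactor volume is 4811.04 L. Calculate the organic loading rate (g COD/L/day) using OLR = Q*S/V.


OLR = Q * S / V
= 129.36 * 59.95 / 4811.04
= 1.6119 g/L/day

1.6119 g/L/day


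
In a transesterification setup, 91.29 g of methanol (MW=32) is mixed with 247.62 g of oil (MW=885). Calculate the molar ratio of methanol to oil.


Molar ratio = n_MeOH / n_oil = (MeOH/32) / (oil/885) = (MeOH * 885) / (32 * oil)
= (91.29 * 885) / (32 * 247.62)
= 10.1960

10.1960


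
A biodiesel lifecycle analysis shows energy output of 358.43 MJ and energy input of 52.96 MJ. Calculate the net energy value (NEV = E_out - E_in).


NEV = E_out - E_in
= 358.43 - 52.96
= 305.4700 MJ

305.4700 MJ


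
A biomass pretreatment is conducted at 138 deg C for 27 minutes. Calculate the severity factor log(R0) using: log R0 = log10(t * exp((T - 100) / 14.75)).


logR0 = log10(t * exp((T - 100) / 14.75))
= log10(27 * exp((138 - 100) / 14.75))
= 2.5502

2.5502


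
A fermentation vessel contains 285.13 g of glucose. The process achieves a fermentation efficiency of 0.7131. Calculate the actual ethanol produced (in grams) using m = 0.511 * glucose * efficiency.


Actual ethanol: m = 0.511 * 285.13 * 0.7131
m = 103.8997 g

103.8997 g


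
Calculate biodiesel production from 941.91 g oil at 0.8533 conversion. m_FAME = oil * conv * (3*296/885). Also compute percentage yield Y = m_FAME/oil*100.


m_FAME = oil * conv * (3 * 296 / 885) = oil * conv * (888/885)
= 941.91 * 0.8533 * 888 / 885
= 806.4563 g
Y = m_FAME / oil * 100 = conv * (888/885) * 100
= 0.8533 * 888 / 885 * 100
= 85.62%

806.4563 g FAME; Y = 85.62%


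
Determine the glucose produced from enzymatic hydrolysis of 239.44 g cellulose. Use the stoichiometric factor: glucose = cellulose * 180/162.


glucose = cellulose * 180/162
= 239.44 * 180/162
= 266.0444 g

266.0444 g


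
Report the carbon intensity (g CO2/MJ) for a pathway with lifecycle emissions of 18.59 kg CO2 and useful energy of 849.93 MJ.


CI = CO2 * 1000 / E
= 18.59 * 1000 / 849.93
= 21.8724 g CO2/MJ

21.8724 g CO2/MJ


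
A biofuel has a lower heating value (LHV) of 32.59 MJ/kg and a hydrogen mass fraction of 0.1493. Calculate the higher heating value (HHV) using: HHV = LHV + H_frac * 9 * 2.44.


HHV = LHV + H_frac * 9 * 2.44
= 32.59 + 0.1493 * 9 * 2.44
= 35.8686 MJ/kg

35.8686 MJ/kg


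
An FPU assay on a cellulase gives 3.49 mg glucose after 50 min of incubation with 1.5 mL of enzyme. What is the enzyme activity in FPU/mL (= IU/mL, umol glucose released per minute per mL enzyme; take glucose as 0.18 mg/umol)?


Activity = glucose_mg / (0.18 mg/umol * V_mL * t_min)
= 3.49 / (0.18 * 1.5 * 50)
= 0.2585 FPU/mL

0.2585 FPU/mL


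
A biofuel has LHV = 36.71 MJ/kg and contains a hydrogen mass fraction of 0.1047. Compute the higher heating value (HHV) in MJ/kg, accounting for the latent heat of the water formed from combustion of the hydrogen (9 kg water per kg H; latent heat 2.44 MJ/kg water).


HHV = LHV + H_frac * 9 * 2.44
= 36.71 + 0.1047 * 9 * 2.44
= 39.0092 MJ/kg

39.0092 MJ/kg


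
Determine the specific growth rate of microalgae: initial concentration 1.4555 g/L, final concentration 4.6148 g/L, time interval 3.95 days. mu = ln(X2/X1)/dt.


mu = ln(X2/X1) / dt
= ln(4.6148/1.4555) / 3.95
= 0.2921 per day

0.2921 per day


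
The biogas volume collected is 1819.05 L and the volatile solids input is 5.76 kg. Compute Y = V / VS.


Y = V / VS
= 1819.05 / 5.76
= 315.8073 L/kg VS

315.8073 L/kg VS


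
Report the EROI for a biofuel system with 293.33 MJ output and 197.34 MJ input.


EROI = E_out / E_in
= 293.33 / 197.34
= 1.4864

1.4864


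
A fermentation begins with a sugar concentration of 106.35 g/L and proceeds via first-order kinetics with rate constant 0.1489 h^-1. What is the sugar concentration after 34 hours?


S = S0 * exp(-k * t)
S = 106.35 * exp(-0.1489 * 34)
S = 0.6731 g/L

0.6731 g/L


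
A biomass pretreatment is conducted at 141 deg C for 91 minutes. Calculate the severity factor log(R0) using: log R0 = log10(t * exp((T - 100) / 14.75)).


logR0 = log10(t * exp((T - 100) / 14.75))
= log10(91 * exp((141 - 100) / 14.75))
= 3.1662

3.1662


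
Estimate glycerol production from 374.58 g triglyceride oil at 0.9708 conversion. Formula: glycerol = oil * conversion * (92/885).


glycerol = oil * conv * (92/885)
= 374.58 * 0.9708 * 92 / 885
= 37.8024 g

37.8024 g


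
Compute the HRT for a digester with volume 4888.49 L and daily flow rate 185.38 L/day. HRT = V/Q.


HRT = V / Q
= 4888.49 / 185.38
= 26.3701 days

26.3701 days


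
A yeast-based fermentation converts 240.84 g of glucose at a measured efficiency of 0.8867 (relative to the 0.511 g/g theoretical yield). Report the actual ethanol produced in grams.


Actual ethanol: m = 0.511 * 240.84 * 0.8867
m = 109.1255 g

109.1255 g


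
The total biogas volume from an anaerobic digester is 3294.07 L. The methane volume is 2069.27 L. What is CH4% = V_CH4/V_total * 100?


CH4% = V_CH4 / V_total * 100
= 2069.27 / 3294.07 * 100
= 62.8180%

62.8180%


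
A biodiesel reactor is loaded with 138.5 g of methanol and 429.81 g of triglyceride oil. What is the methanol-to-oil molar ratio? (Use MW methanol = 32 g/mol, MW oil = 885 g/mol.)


Molar ratio = n_MeOH / n_oil = (MeOH/32) / (oil/885) = (MeOH * 885) / (32 * oil)
= (138.5 * 885) / (32 * 429.81)
= 8.9118

8.9118


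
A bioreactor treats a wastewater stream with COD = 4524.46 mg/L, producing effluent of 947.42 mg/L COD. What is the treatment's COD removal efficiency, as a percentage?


eta = (COD_in - COD_out) / COD_in * 100
= (4524.46 - 947.42) / 4524.46 * 100
= 79.0600%

79.0600%


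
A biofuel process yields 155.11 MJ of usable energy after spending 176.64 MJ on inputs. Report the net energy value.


NEV = E_out - E_in
= 155.11 - 176.64
= -21.5300 MJ

-21.5300 MJ


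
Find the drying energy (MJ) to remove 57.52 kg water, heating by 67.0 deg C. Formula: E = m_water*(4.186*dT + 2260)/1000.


E = m_water * (4.186 * dT + 2260) / 1000
= 57.52 * (4.186 * 67.0 + 2260) / 1000
= 146.1274 MJ

146.1274 MJ


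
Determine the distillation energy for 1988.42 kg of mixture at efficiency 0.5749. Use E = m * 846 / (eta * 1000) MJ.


E = m * 846 / (eta * 1000)
= 1988.42 * 846 / (0.5749 * 1000)
= 2926.0799 MJ

2926.0799 MJ


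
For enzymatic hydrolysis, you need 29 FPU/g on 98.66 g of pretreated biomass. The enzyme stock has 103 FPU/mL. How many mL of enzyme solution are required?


V = dosage * m_sub / activity
V = 29 * 98.66 / 103
V = 27.7781 mL

27.7781 mL


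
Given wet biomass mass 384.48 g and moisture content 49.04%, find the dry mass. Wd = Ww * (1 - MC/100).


Wd = Ww * (1 - MC/100)
= 384.48 * (1 - 49.04/100)
= 195.9310 g

195.9310 g


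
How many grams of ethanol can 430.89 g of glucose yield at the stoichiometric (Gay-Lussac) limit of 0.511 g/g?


Theoretical ethanol yield: m_EtOH = 0.511 * m_glucose
m_EtOH = 0.511 * 430.89 = 220.1848 g

220.1848 g


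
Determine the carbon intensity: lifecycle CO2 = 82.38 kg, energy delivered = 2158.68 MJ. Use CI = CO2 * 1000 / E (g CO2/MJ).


CI = CO2 * 1000 / E
= 82.38 * 1000 / 2158.68
= 38.1622 g CO2/MJ

38.1622 g CO2/MJ


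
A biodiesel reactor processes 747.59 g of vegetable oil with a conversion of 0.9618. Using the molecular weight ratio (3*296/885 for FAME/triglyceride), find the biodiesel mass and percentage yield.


m_FAME = oil * conv * (3 * 296 / 885) = oil * conv * (888/885)
= 747.59 * 0.9618 * 888 / 885
= 721.4695 g
Y = m_FAME / oil * 100 = conv * (888/885) * 100
= 0.9618 * 888 / 885 * 100
= 96.51%

721.4695 g FAME; Y = 96.51%


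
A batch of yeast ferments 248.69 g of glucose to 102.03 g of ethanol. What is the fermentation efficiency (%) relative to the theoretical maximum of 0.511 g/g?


Fermentation efficiency = (actual / (0.511 * glucose)) * 100
= (102.03 / (0.511 * 248.69)) * 100
= 80.2876%

80.2876%


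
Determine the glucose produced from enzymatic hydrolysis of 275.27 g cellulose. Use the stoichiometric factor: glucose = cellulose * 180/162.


glucose = cellulose * 180/162
= 275.27 * 180/162
= 305.8556 g

305.8556 g


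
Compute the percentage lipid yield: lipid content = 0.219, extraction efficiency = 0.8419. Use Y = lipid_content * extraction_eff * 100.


Y = lipid_content * extraction_eff * 100
= 0.219 * 0.8419 * 100
= 18.4376%

18.4376%


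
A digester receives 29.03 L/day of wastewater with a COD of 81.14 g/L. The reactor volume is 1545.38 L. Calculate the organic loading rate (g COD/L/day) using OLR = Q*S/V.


OLR = Q * S / V
= 29.03 * 81.14 / 1545.38
= 1.5242 g/L/day

1.5242 g/L/day


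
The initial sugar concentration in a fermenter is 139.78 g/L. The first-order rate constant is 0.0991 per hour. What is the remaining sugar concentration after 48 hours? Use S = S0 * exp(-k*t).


S = S0 * exp(-k * t)
S = 139.78 * exp(-0.0991 * 48)
S = 1.2011 g/L

1.2011 g/L


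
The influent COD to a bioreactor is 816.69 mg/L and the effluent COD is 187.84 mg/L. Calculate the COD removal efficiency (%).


eta = (COD_in - COD_out) / COD_in * 100
= (816.69 - 187.84) / 816.69 * 100
= 76.9998%

76.9998%


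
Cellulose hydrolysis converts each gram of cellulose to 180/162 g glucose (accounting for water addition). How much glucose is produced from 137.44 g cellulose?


glucose = cellulose * 180/162
= 137.44 * 180/162
= 152.7111 g

152.7111 g


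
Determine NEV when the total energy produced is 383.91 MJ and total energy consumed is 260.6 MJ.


NEV = E_out - E_in
= 383.91 - 260.6
= 123.3100 MJ

123.3100 MJ


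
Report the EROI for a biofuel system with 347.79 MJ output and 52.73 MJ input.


EROI = E_out / E_in
= 347.79 / 52.73
= 6.5957

6.5957


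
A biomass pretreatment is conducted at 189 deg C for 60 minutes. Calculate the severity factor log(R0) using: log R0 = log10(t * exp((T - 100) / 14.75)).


logR0 = log10(t * exp((T - 100) / 14.75))
= log10(60 * exp((189 - 100) / 14.75))
= 4.3986

4.3986


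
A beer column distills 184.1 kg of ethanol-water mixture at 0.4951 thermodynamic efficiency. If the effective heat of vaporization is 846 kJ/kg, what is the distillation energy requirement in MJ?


E = m * 846 / (eta * 1000)
= 184.1 * 846 / (0.4951 * 1000)
= 314.5801 MJ

314.5801 MJ


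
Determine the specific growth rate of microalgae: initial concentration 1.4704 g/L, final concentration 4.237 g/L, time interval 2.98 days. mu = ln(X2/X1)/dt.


mu = ln(X2/X1) / dt
= ln(4.237/1.4704) / 2.98
= 0.3551 per day

0.3551 per day


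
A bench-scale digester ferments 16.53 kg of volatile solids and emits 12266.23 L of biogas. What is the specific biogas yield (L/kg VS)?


Y = V / VS
= 12266.23 / 16.53
= 742.0587 L/kg VS

742.0587 L/kg VS


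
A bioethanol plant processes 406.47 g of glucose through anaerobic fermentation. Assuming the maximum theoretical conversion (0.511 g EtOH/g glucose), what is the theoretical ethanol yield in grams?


Theoretical ethanol yield: m_EtOH = 0.511 * m_glucose
m_EtOH = 0.511 * 406.47 = 207.7062 g

207.7062 g


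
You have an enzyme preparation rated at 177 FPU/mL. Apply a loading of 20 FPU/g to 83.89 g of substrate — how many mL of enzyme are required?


V = dosage * m_sub / activity
V = 20 * 83.89 / 177
V = 9.4791 mL

9.4791 mL


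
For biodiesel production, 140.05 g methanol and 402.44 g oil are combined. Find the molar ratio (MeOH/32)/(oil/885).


Molar ratio = n_MeOH / n_oil = (MeOH/32) / (oil/885) = (MeOH * 885) / (32 * oil)
= (140.05 * 885) / (32 * 402.44)
= 9.6244

9.6244


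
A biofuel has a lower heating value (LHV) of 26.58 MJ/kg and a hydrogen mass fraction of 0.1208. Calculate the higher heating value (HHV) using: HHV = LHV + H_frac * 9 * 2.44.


HHV = LHV + H_frac * 9 * 2.44
= 26.58 + 0.1208 * 9 * 2.44
= 29.2328 MJ/kg

29.2328 MJ/kg


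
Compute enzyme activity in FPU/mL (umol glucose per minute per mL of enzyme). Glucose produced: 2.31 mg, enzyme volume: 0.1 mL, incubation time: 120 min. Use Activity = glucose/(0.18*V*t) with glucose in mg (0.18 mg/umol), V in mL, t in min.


Activity = glucose_mg / (0.18 mg/umol * V_mL * t_min)
= 2.31 / (0.18 * 0.1 * 120)
= 1.0694 FPU/mL

1.0694 FPU/mL


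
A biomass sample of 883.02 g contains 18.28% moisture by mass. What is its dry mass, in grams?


Wd = Ww * (1 - MC/100)
= 883.02 * (1 - 18.28/100)
= 721.6039 g

721.6039 g


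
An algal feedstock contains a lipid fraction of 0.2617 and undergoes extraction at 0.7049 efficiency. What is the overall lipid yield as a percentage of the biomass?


Y = lipid_content * extraction_eff * 100
= 0.2617 * 0.7049 * 100
= 18.4472%

18.4472%


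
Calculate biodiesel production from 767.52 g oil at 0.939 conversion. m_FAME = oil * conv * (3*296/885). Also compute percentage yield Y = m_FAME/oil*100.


m_FAME = oil * conv * (3 * 296 / 885) = oil * conv * (888/885)
= 767.52 * 0.939 * 888 / 885
= 723.1443 g
Y = m_FAME / oil * 100 = conv * (888/885) * 100
= 0.939 * 888 / 885 * 100
= 94.22%

723.1443 g FAME; Y = 94.22%


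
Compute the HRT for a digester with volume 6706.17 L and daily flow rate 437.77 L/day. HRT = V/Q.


HRT = V / Q
= 6706.17 / 437.77
= 15.3189 days

15.3189 days


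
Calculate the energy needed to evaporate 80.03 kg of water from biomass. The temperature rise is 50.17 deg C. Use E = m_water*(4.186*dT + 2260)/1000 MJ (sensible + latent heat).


E = m_water * (4.186 * dT + 2260) / 1000
= 80.03 * (4.186 * 50.17 + 2260) / 1000
= 197.6750 MJ

197.6750 MJ


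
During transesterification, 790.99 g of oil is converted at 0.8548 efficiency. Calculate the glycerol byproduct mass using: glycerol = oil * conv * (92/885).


glycerol = oil * conv * (92/885)
= 790.99 * 0.8548 * 92 / 885
= 70.2878 g

70.2878 g


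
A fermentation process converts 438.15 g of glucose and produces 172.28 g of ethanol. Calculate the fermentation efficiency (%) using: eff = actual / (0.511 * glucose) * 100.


Fermentation efficiency = (actual / (0.511 * glucose)) * 100
= (172.28 / (0.511 * 438.15)) * 100
= 76.9469%

76.9469%


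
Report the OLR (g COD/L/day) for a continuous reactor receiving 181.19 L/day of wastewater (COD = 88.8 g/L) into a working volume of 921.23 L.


OLR = Q * S / V
= 181.19 * 88.8 / 921.23
= 17.4654 g/L/day

17.4654 g/L/day


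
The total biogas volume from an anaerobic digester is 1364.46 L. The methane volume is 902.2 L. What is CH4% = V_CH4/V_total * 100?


CH4% = V_CH4 / V_total * 100
= 902.2 / 1364.46 * 100
= 66.1214%

66.1214%


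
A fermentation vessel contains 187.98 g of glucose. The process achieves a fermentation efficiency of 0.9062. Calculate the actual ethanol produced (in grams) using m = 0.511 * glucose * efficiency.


Actual ethanol: m = 0.511 * 187.98 * 0.9062
m = 87.0476 g

87.0476 g


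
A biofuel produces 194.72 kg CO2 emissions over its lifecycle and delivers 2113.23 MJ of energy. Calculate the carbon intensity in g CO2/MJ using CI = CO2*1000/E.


CI = CO2 * 1000 / E
= 194.72 * 1000 / 2113.23
= 92.1433 g CO2/MJ

92.1433 g CO2/MJ


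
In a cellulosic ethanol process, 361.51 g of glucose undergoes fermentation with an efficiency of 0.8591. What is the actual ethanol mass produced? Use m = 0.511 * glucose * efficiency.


Actual ethanol: m = 0.511 * 361.51 * 0.8591
m = 158.7029 g

158.7029 g


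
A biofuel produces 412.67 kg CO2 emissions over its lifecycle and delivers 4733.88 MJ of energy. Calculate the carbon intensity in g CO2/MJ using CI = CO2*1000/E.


CI = CO2 * 1000 / E
= 412.67 * 1000 / 4733.88
= 87.1737 g CO2/MJ

87.1737 g CO2/MJ


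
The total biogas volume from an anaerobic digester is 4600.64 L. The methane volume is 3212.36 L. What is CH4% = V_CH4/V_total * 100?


CH4% = V_CH4 / V_total * 100
= 3212.36 / 4600.64 * 100
= 69.8242%

69.8242%


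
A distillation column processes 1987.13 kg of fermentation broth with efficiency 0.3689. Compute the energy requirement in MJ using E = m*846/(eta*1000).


E = m * 846 / (eta * 1000)
= 1987.13 * 846 / (0.3689 * 1000)
= 4557.0940 MJ

4557.0940 MJ


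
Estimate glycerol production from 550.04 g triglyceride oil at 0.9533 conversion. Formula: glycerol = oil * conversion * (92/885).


glycerol = oil * conv * (92/885)
= 550.04 * 0.9533 * 92 / 885
= 54.5090 g

54.5090 g


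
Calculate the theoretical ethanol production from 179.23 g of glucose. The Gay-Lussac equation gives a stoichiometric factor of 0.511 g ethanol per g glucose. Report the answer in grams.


Theoretical ethanol yield: m_EtOH = 0.511 * m_glucose
m_EtOH = 0.511 * 179.23 = 91.5865 g

91.5865 g


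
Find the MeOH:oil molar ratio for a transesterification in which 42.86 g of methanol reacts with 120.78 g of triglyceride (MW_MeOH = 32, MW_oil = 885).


Molar ratio = n_MeOH / n_oil = (MeOH/32) / (oil/885) = (MeOH * 885) / (32 * oil)
= (42.86 * 885) / (32 * 120.78)
= 9.8141

9.8141


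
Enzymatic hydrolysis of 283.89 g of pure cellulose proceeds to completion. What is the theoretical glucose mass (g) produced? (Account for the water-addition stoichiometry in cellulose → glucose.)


glucose = cellulose * 180/162
= 283.89 * 180/162
= 315.4333 g

315.4333 g


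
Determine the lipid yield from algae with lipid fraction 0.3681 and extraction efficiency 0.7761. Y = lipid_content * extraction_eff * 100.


Y = lipid_content * extraction_eff * 100
= 0.3681 * 0.7761 * 100
= 28.5682%

28.5682%


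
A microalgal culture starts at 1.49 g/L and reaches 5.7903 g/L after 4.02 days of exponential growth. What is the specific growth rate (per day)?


mu = ln(X2/X1) / dt
= ln(5.7903/1.49) / 4.02
= 0.3377 per day

0.3377 per day


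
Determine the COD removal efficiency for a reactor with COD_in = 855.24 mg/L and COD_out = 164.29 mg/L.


eta = (COD_in - COD_out) / COD_in * 100
= (855.24 - 164.29) / 855.24 * 100
= 80.7902%

80.7902%


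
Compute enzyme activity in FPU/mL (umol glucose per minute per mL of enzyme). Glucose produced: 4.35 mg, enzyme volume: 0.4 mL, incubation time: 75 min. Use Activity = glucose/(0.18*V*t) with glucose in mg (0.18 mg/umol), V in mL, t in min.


Activity = glucose_mg / (0.18 mg/umol * V_mL * t_min)
= 4.35 / (0.18 * 0.4 * 75)
= 0.8056 FPU/mL

0.8056 FPU/mL
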